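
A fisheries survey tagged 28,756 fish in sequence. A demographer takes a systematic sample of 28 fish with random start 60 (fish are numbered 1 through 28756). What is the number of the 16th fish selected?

15465

k = 28756/28 = 1027
16th selection = r + (16−1)·k = 60 + 15×1027 = 60 + 15405 = 15465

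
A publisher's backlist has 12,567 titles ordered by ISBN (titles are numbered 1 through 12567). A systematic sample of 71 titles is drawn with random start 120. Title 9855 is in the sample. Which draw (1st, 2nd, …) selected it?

56

k = 12567/71 = 177
position = (9855 − 120)/177 + 1 = 9735/177 + 1 = 55 + 1 = 56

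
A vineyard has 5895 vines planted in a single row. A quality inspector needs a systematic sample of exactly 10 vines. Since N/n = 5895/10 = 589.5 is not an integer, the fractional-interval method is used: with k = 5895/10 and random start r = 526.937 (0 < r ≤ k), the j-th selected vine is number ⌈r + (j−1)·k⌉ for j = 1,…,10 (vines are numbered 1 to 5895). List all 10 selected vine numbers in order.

527, 1117, 1706, 2296, 2885, 3475, 4064, 4654, 5243, 5833

j=1: r + 0k = 526.937 → ⌈·⌉ = 527
j=2: r + 1k = 1116.437 → ⌈·⌉ = 1117
j=3: r + 2k = 1705.937 → ⌈·⌉ = 1706
j=4: r + 3k = 2295.437 → ⌈·⌉ = 2296
j=5: r + 4k = 2884.937 → ⌈·⌉ = 2885
j=6: r + 5k = 3474.437 → ⌈·⌉ = 3475
j=7: r + 6k = 4063.937 → ⌈·⌉ = 4064
j=8: r + 7k = 4653.437 → ⌈·⌉ = 4654
j=9: r + 8k = 5242.937 → ⌈·⌉ = 5243
j=10: r + 9k = 5832.437 → ⌈·⌉ = 5833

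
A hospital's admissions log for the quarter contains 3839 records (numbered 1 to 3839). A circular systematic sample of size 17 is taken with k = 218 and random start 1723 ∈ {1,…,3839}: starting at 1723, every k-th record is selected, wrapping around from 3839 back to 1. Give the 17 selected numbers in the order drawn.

Selection 1: 1723
Selection 2: 1723 + 218 = 1941
Selection 3: 1941 + 218 = 2159
Selection 4: 2159 + 218 = 2377
Selection 5: 2377 + 218 = 2595
Selection 6: 2595 + 218 = 2813
Selection 7: 2813 + 218 = 3031
Selection 8: 3031 + 218 = 3249
Selection 9: 3249 + 218 = 3467
Selection 10: 3467 + 218 = 3685
Selection 11: 3685 + 218 = 3903 → 3903 − 3839 = 64
Selection 12: 64 + 218 = 282
Selection 13: 282 + 218 = 500
Selection 14: 500 + 218 = 718
Selection 15: 718 + 218 = 936
Selection 16: 936 + 218 = 1154
Selection 17: 1154 + 218 = 1372

1723, 1941, 2159, 2377, 2595, 2813, 3031, 3249, 3467, 3685, 64, 282, 500, 718, 936, 1154, 1372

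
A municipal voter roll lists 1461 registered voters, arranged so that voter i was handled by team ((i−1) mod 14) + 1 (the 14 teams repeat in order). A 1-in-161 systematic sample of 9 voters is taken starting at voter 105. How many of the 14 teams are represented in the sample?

Consecutive selections differ by k = 161, so their team numbers differ by 161 mod 14 = 7.
gcd(161, 14) = 7, so the sample visits 14/7 = 2 distinct residues mod 14.
Start 105 is team 7; the teams hit are 7, 14.

2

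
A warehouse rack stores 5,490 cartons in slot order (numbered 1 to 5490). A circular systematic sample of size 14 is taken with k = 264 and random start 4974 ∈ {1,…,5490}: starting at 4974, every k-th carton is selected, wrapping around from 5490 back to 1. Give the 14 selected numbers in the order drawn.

Selection 1: 4974
Selection 2: 4974 + 264 = 5238
Selection 3: 5238 + 264 = 5502 → 5502 − 5490 = 12
Selection 4: 12 + 264 = 276
Selection 5: 276 + 264 = 540
Selection 6: 540 + 264 = 804
Selection 7: 804 + 264 = 1068
Selection 8: 1068 + 264 = 1332
Selection 9: 1332 + 264 = 1596
Selection 10: 1596 + 264 = 1860
Selection 11: 1860 + 264 = 2124
Selection 12: 2124 + 264 = 2388
Selection 13: 2388 + 264 = 2652
Selection 14: 2652 + 264 = 2916

4974, 5238, 12, 276, 540, 804, 1068, 1332, 1596, 1860, 2124, 2388, 2652, 2916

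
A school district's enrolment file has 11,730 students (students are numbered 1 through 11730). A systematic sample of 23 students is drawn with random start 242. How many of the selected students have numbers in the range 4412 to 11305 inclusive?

k = 11730/23 = 510
First selection ≥ 4412: 242 + ⌈(4412−242)/510⌉·510 = 242 + 9×510 = 4832
Last selection ≤ 11305: 242 + ⌊(11305−242)/510⌋·510 = 242 + 21×510 = 10952
Count = 21 − 9 + 1 = 13

13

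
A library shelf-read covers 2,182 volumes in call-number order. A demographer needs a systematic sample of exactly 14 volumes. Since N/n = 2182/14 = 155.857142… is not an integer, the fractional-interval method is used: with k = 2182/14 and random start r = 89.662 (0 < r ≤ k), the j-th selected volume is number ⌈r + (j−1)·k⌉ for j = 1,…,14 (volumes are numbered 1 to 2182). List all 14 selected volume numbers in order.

90, 246, 402, 558, 714, 869, 1025, 1181, 1337, 1493, 1649, 1805, 1960, 2116

j=1: r + 0k = 89.662 → ⌈·⌉ = 90
j=2: r + 1k = 245.519142… → ⌈·⌉ = 246
j=3: r + 2k = 401.376285… → ⌈·⌉ = 402
j=4: r + 3k = 557.233428… → ⌈·⌉ = 558
j=5: r + 4k = 713.090571… → ⌈·⌉ = 714
j=6: r + 5k = 868.947714… → ⌈·⌉ = 869
j=7: r + 6k = 1024.804857… → ⌈·⌉ = 1025
j=8: r + 7k = 1180.662 → ⌈·⌉ = 1181
j=9: r + 8k = 1336.519142… → ⌈·⌉ = 1337
j=10: r + 9k = 1492.376285… → ⌈·⌉ = 1493
j=11: r + 10k = 1648.233428… → ⌈·⌉ = 1649
j=12: r + 11k = 1804.090571… → ⌈·⌉ = 1805
j=13: r + 12k = 1959.947714… → ⌈·⌉ = 1960
j=14: r + 13k = 2115.804857… → ⌈·⌉ = 2116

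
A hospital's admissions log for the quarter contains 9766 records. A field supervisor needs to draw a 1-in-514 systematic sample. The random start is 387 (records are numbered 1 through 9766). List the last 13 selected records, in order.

3471, 3985, 4499, 5013, 5527, 6041, 6555, 7069, 7583, 8097, 8611, 9125, 9639

7th selection = 387 + 6×514 = 3471
8th: 3471 + 514 = 3985
9th: 3985 + 514 = 4499
10th: 4499 + 514 = 5013
11th: 5013 + 514 = 5527
12th: 5527 + 514 = 6041
13th: 6041 + 514 = 6555
14th: 6555 + 514 = 7069
15th: 7069 + 514 = 7583
16th: 7583 + 514 = 8097
17th: 8097 + 514 = 8611
18th: 8611 + 514 = 9125
19th: 9125 + 514 = 9639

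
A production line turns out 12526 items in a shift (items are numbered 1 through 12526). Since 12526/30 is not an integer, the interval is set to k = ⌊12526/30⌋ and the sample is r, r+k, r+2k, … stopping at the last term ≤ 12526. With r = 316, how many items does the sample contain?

30

k = ⌊12526/30⌋ = 417
Achieved size = ⌊(12526 − 316)/417⌋ + 1 = ⌊12210/417⌋ + 1 = 29 + 1 = 30
(last selection: 316 + 29×417 = 12409 ≤ 12526; next would be 12826 > 12526)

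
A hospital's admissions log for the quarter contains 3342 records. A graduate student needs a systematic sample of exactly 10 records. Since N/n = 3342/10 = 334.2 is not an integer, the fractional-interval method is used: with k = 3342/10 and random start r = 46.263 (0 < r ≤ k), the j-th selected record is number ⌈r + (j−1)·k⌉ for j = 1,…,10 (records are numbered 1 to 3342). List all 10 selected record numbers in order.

j=1: r + 0k = 46.263 → ⌈·⌉ = 47
j=2: r + 1k = 380.463 → ⌈·⌉ = 381
j=3: r + 2k = 714.663 → ⌈·⌉ = 715
j=4: r + 3k = 1048.863 → ⌈·⌉ = 1049
j=5: r + 4k = 1383.063 → ⌈·⌉ = 1384
j=6: r + 5k = 1717.263 → ⌈·⌉ = 1718
j=7: r + 6k = 2051.463 → ⌈·⌉ = 2052
j=8: r + 7k = 2385.663 → ⌈·⌉ = 2386
j=9: r + 8k = 2719.863 → ⌈·⌉ = 2720
j=10: r + 9k = 3054.063 → ⌈·⌉ = 3055

47, 381, 715, 1049, 1384, 1718, 2052, 2386, 2720, 3055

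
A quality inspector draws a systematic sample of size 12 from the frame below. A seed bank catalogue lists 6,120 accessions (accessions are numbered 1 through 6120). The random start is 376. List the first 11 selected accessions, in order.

376, 886, 1396, 1906, 2416, 2926, 3436, 3946, 4456, 4966, 5476

k = N/n = 6120/12 = 510
accession 1: 376
accession 2: 376 + 510 = 886
accession 3: 886 + 510 = 1396
accession 4: 1396 + 510 = 1906
accession 5: 1906 + 510 = 2416
accession 6: 2416 + 510 = 2926
accession 7: 2926 + 510 = 3436
accession 8: 3436 + 510 = 3946
accession 9: 3946 + 510 = 4456
accession 10: 4456 + 510 = 4966
accession 11: 4966 + 510 = 5476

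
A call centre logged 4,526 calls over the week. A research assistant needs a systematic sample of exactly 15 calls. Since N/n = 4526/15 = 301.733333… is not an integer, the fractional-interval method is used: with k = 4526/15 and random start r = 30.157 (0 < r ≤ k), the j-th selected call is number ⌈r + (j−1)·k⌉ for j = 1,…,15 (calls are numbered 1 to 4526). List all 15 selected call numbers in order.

31, 332, 634, 936, 1238, 1539, 1841, 2143, 2445, 2746, 3048, 3350, 3651, 3953, 4255

j=1: r + 0k = 30.157 → ⌈·⌉ = 31
j=2: r + 1k = 331.890333… → ⌈·⌉ = 332
j=3: r + 2k = 633.623666… → ⌈·⌉ = 634
j=4: r + 3k = 935.357 → ⌈·⌉ = 936
j=5: r + 4k = 1237.090333… → ⌈·⌉ = 1238
j=6: r + 5k = 1538.823666… → ⌈·⌉ = 1539
j=7: r + 6k = 1840.557 → ⌈·⌉ = 1841
j=8: r + 7k = 2142.290333… → ⌈·⌉ = 2143
j=9: r + 8k = 2444.023666… → ⌈·⌉ = 2445
j=10: r + 9k = 2745.757 → ⌈·⌉ = 2746
j=11: r + 10k = 3047.490333… → ⌈·⌉ = 3048
j=12: r + 11k = 3349.223666… → ⌈·⌉ = 3350
j=13: r + 12k = 3650.957 → ⌈·⌉ = 3651
j=14: r + 13k = 3952.690333… → ⌈·⌉ = 3953
j=15: r + 14k = 4254.423666… → ⌈·⌉ = 4255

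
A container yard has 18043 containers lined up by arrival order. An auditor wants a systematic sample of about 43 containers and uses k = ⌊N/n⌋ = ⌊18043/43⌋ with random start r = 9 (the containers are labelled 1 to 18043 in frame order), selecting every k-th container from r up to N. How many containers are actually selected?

k = ⌊18043/43⌋ = 419
Achieved size = ⌊(18043 − 9)/419⌋ + 1 = ⌊18034/419⌋ + 1 = 43 + 1 = 44
(last selection: 9 + 43×419 = 18026 ≤ 18043; next would be 18445 > 18043)

44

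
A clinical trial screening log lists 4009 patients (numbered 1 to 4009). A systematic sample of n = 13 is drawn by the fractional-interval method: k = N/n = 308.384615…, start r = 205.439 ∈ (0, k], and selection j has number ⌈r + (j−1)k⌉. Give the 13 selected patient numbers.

206, 514, 823, 1131, 1439, 1748, 2056, 2365, 2673, 2981, 3290, 3598, 3907

j=1: r + 0k = 205.439 → ⌈·⌉ = 206
j=2: r + 1k = 513.823615… → ⌈·⌉ = 514
j=3: r + 2k = 822.208230… → ⌈·⌉ = 823
j=4: r + 3k = 1130.592846… → ⌈·⌉ = 1131
j=5: r + 4k = 1438.977461… → ⌈·⌉ = 1439
j=6: r + 5k = 1747.362076… → ⌈·⌉ = 1748
j=7: r + 6k = 2055.746692… → ⌈·⌉ = 2056
j=8: r + 7k = 2364.131307… → ⌈·⌉ = 2365
j=9: r + 8k = 2672.515923… → ⌈·⌉ = 2673
j=10: r + 9k = 2980.900538… → ⌈·⌉ = 2981
j=11: r + 10k = 3289.285153… → ⌈·⌉ = 3290
j=12: r + 11k = 3597.669769… → ⌈·⌉ = 3598
j=13: r + 12k = 3906.054384… → ⌈·⌉ = 3907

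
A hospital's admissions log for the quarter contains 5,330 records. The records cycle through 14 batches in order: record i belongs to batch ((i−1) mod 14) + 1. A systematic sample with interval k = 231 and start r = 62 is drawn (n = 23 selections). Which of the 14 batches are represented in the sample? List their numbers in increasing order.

6, 13

Consecutive selections differ by k = 231, so their batch numbers differ by 231 mod 14 = 7.
gcd(231, 14) = 7, so the sample visits 14/7 = 2 distinct residues mod 14.
Start 62 is batch 6; the batches hit are 6, 13.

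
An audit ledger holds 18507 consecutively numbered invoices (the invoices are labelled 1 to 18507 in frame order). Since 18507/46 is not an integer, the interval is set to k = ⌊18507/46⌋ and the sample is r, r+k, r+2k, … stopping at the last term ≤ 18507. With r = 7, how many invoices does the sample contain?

k = ⌊18507/46⌋ = 402
Achieved size = ⌊(18507 − 7)/402⌋ + 1 = ⌊18500/402⌋ + 1 = 46 + 1 = 47
(last selection: 7 + 46×402 = 18499 ≤ 18507; next would be 18901 > 18507)

47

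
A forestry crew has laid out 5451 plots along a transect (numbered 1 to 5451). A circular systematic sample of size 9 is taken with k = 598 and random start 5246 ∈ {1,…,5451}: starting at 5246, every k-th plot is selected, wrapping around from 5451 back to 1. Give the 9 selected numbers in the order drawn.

Selection 1: 5246
Selection 2: 5246 + 598 = 5844 → 5844 − 5451 = 393
Selection 3: 393 + 598 = 991
Selection 4: 991 + 598 = 1589
Selection 5: 1589 + 598 = 2187
Selection 6: 2187 + 598 = 2785
Selection 7: 2785 + 598 = 3383
Selection 8: 3383 + 598 = 3981
Selection 9: 3981 + 598 = 4579

5246, 393, 991, 1589, 2187, 2785, 3383, 3981, 4579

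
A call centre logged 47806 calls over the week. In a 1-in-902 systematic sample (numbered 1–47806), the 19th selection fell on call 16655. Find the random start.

k = 902
r = 16655 − (19−1)×902 = 16655 − 16236 = 419

419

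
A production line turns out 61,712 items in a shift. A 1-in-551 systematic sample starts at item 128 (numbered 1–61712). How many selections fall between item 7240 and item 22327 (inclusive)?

k = 551
First selection ≥ 7240: 128 + ⌈(7240−128)/551⌉·551 = 128 + 13×551 = 7291
Last selection ≤ 22327: 128 + ⌊(22327−128)/551⌋·551 = 128 + 40×551 = 22168
Count = 40 − 13 + 1 = 28

28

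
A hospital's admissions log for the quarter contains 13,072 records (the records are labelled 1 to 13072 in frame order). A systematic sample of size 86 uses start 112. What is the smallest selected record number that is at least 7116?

7256

k = 13072/86 = 152
Steps past start: ⌈(7116 − 112)/152⌉ = ⌈7004/152⌉ = 47
Selected record: 112 + 47×152 = 7256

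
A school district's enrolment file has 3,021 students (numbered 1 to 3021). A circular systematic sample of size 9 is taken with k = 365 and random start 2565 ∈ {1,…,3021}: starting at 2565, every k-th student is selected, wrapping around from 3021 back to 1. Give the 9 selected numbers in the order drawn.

2565, 2930, 274, 639, 1004, 1369, 1734, 2099, 2464

Selection 1: 2565
Selection 2: 2565 + 365 = 2930
Selection 3: 2930 + 365 = 3295 → 3295 − 3021 = 274
Selection 4: 274 + 365 = 639
Selection 5: 639 + 365 = 1004
Selection 6: 1004 + 365 = 1369
Selection 7: 1369 + 365 = 1734
Selection 8: 1734 + 365 = 2099
Selection 9: 2099 + 365 = 2464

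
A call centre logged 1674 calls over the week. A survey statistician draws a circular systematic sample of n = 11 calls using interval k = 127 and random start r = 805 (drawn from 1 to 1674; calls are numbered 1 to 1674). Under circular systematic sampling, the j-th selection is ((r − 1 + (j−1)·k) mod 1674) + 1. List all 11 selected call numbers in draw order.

Selection 1: 805
Selection 2: 805 + 127 = 932
Selection 3: 932 + 127 = 1059
Selection 4: 1059 + 127 = 1186
Selection 5: 1186 + 127 = 1313
Selection 6: 1313 + 127 = 1440
Selection 7: 1440 + 127 = 1567
Selection 8: 1567 + 127 = 1694 → 1694 − 1674 = 20
Selection 9: 20 + 127 = 147
Selection 10: 147 + 127 = 274
Selection 11: 274 + 127 = 401

805, 932, 1059, 1186, 1313, 1440, 1567, 20, 147, 274, 401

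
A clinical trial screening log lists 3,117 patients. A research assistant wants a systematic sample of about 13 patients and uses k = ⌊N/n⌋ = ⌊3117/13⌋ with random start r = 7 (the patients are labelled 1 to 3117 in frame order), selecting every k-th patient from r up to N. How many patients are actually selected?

14

k = ⌊3117/13⌋ = 239
Achieved size = ⌊(3117 − 7)/239⌋ + 1 = ⌊3110/239⌋ + 1 = 13 + 1 = 14
(last selection: 7 + 13×239 = 3114 ≤ 3117; next would be 3353 > 3117)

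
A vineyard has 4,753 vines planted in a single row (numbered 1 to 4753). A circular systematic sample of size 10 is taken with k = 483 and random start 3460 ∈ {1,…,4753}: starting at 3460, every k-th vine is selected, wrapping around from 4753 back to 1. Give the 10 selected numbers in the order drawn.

Selection 1: 3460
Selection 2: 3460 + 483 = 3943
Selection 3: 3943 + 483 = 4426
Selection 4: 4426 + 483 = 4909 → 4909 − 4753 = 156
Selection 5: 156 + 483 = 639
Selection 6: 639 + 483 = 1122
Selection 7: 1122 + 483 = 1605
Selection 8: 1605 + 483 = 2088
Selection 9: 2088 + 483 = 2571
Selection 10: 2571 + 483 = 3054

3460, 3943, 4426, 156, 639, 1122, 1605, 2088, 2571, 3054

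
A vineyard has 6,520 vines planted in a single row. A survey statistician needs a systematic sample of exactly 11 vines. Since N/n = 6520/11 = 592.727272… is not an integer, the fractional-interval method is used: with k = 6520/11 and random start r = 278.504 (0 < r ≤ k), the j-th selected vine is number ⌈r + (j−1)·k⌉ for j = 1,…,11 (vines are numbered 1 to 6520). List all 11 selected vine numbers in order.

j=1: r + 0k = 278.504 → ⌈·⌉ = 279
j=2: r + 1k = 871.231272… → ⌈·⌉ = 872
j=3: r + 2k = 1463.958545… → ⌈·⌉ = 1464
j=4: r + 3k = 2056.685818… → ⌈·⌉ = 2057
j=5: r + 4k = 2649.413090… → ⌈·⌉ = 2650
j=6: r + 5k = 3242.140363… → ⌈·⌉ = 3243
j=7: r + 6k = 3834.867636… → ⌈·⌉ = 3835
j=8: r + 7k = 4427.594909… → ⌈·⌉ = 4428
j=9: r + 8k = 5020.322181… → ⌈·⌉ = 5021
j=10: r + 9k = 5613.049454… → ⌈·⌉ = 5614
j=11: r + 10k = 6205.776727… → ⌈·⌉ = 6206

279, 872, 1464, 2057, 2650, 3243, 3835, 4428, 5021, 5614, 6206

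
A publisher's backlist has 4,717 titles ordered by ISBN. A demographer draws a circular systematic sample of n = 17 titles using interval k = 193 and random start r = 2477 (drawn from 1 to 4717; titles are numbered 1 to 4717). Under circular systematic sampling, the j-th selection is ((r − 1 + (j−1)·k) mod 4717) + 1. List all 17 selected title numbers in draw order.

Selection 1: 2477
Selection 2: 2477 + 193 = 2670
Selection 3: 2670 + 193 = 2863
Selection 4: 2863 + 193 = 3056
Selection 5: 3056 + 193 = 3249
Selection 6: 3249 + 193 = 3442
Selection 7: 3442 + 193 = 3635
Selection 8: 3635 + 193 = 3828
Selection 9: 3828 + 193 = 4021
Selection 10: 4021 + 193 = 4214
Selection 11: 4214 + 193 = 4407
Selection 12: 4407 + 193 = 4600
Selection 13: 4600 + 193 = 4793 → 4793 − 4717 = 76
Selection 14: 76 + 193 = 269
Selection 15: 269 + 193 = 462
Selection 16: 462 + 193 = 655
Selection 17: 655 + 193 = 848

2477, 2670, 2863, 3056, 3249, 3442, 3635, 3828, 4021, 4214, 4407, 4600, 76, 269, 462, 655, 848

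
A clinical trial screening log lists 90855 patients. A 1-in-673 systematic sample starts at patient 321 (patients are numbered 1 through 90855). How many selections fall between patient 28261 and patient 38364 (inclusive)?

15

k = 673
First selection ≥ 28261: 321 + ⌈(28261−321)/673⌉·673 = 321 + 42×673 = 28587
Last selection ≤ 38364: 321 + ⌊(38364−321)/673⌋·673 = 321 + 56×673 = 38009
Count = 56 − 42 + 1 = 15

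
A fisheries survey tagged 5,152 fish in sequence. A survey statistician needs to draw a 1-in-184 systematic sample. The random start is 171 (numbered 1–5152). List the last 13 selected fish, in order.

16th selection = 171 + 15×184 = 2931
17th: 2931 + 184 = 3115
18th: 3115 + 184 = 3299
19th: 3299 + 184 = 3483
20th: 3483 + 184 = 3667
21st: 3667 + 184 = 3851
22nd: 3851 + 184 = 4035
23rd: 4035 + 184 = 4219
24th: 4219 + 184 = 4403
25th: 4403 + 184 = 4587
26th: 4587 + 184 = 4771
27th: 4771 + 184 = 4955
28th: 4955 + 184 = 5139

2931, 3115, 3299, 3483, 3667, 3851, 4035, 4219, 4403, 4587, 4771, 4955, 5139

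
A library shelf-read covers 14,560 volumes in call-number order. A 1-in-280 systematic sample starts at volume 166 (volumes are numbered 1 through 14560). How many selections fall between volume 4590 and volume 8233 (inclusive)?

k = 280
First selection ≥ 4590: 166 + ⌈(4590−166)/280⌉·280 = 166 + 16×280 = 4646
Last selection ≤ 8233: 166 + ⌊(8233−166)/280⌋·280 = 166 + 28×280 = 8006
Count = 28 − 16 + 1 = 13

13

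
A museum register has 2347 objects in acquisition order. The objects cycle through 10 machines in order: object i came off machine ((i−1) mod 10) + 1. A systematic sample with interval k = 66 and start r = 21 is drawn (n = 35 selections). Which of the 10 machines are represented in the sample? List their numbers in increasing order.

Consecutive selections differ by k = 66, so their machine numbers differ by 66 mod 10 = 6.
gcd(66, 10) = 2, so the sample visits 10/2 = 5 distinct residues mod 10.
Start 21 is machine 1; the machines hit are 1, 3, 5, 7, 9.

1, 3, 5, 7, 9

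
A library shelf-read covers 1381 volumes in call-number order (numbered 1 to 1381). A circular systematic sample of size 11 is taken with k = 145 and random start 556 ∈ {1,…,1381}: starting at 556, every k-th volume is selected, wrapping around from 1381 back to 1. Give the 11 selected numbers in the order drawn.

556, 701, 846, 991, 1136, 1281, 45, 190, 335, 480, 625

Selection 1: 556
Selection 2: 556 + 145 = 701
Selection 3: 701 + 145 = 846
Selection 4: 846 + 145 = 991
Selection 5: 991 + 145 = 1136
Selection 6: 1136 + 145 = 1281
Selection 7: 1281 + 145 = 1426 → 1426 − 1381 = 45
Selection 8: 45 + 145 = 190
Selection 9: 190 + 145 = 335
Selection 10: 335 + 145 = 480
Selection 11: 480 + 145 = 625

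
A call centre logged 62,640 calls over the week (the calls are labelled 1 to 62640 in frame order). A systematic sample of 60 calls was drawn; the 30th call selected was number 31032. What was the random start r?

756

k = 62640/60 = 1044
r = 31032 − (30−1)×1044 = 31032 − 30276 = 756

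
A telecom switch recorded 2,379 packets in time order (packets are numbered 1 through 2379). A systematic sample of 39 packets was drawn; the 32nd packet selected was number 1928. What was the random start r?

k = 2379/39 = 61
r = 1928 − (32−1)×61 = 1928 − 1891 = 37

37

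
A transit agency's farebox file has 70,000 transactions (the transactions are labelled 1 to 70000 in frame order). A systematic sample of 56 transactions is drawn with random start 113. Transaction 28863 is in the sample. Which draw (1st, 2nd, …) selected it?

24

k = 70000/56 = 1250
position = (28863 − 113)/1250 + 1 = 28750/1250 + 1 = 23 + 1 = 24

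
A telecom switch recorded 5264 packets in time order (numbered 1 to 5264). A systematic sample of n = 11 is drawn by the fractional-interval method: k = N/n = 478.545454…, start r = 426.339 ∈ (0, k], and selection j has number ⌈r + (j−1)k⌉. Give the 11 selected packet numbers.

j=1: r + 0k = 426.339 → ⌈·⌉ = 427
j=2: r + 1k = 904.884454… → ⌈·⌉ = 905
j=3: r + 2k = 1383.429909… → ⌈·⌉ = 1384
j=4: r + 3k = 1861.975363… → ⌈·⌉ = 1862
j=5: r + 4k = 2340.520818… → ⌈·⌉ = 2341
j=6: r + 5k = 2819.066272… → ⌈·⌉ = 2820
j=7: r + 6k = 3297.611727… → ⌈·⌉ = 3298
j=8: r + 7k = 3776.157181… → ⌈·⌉ = 3777
j=9: r + 8k = 4254.702636… → ⌈·⌉ = 4255
j=10: r + 9k = 4733.248090… → ⌈·⌉ = 4734
j=11: r + 10k = 5211.793545… → ⌈·⌉ = 5212

427, 905, 1384, 1862, 2341, 2820, 3298, 3777, 4255, 4734, 5212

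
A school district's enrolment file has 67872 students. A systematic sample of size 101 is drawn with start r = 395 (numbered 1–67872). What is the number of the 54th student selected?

k = 67872/101 = 672
54th selection = r + (54−1)·k = 395 + 53×672 = 395 + 35616 = 36011

36011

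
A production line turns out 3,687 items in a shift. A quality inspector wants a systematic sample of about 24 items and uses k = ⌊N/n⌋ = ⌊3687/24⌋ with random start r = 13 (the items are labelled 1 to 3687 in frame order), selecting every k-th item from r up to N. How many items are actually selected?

25

k = ⌊3687/24⌋ = 153
Achieved size = ⌊(3687 − 13)/153⌋ + 1 = ⌊3674/153⌋ + 1 = 24 + 1 = 25
(last selection: 13 + 24×153 = 3685 ≤ 3687; next would be 3838 > 3687)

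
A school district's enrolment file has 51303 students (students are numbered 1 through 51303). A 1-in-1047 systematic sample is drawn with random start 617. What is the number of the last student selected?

50873

k = 1047
49th selection = r + (49−1)·k = 617 + 48×1047 = 617 + 50256 = 50873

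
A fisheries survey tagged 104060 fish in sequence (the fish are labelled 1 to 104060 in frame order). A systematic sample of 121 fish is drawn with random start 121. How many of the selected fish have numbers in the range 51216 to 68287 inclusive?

k = 104060/121 = 860
First selection ≥ 51216: 121 + ⌈(51216−121)/860⌉·860 = 121 + 60×860 = 51721
Last selection ≤ 68287: 121 + ⌊(68287−121)/860⌋·860 = 121 + 79×860 = 68061
Count = 79 − 60 + 1 = 20

20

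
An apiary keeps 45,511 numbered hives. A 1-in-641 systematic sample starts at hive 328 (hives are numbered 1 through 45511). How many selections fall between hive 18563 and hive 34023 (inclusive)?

k = 641
First selection ≥ 18563: 328 + ⌈(18563−328)/641⌉·641 = 328 + 29×641 = 18917
Last selection ≤ 34023: 328 + ⌊(34023−328)/641⌋·641 = 328 + 52×641 = 33660
Count = 52 − 29 + 1 = 24

24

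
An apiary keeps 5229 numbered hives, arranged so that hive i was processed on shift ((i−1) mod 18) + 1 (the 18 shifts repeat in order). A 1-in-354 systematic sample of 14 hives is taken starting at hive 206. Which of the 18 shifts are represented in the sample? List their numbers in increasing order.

2, 8, 14

Consecutive selections differ by k = 354, so their shift numbers differ by 354 mod 18 = 12.
gcd(354, 18) = 6, so the sample visits 18/6 = 3 distinct residues mod 18.
Start 206 is shift 8; the shifts hit are 2, 8, 14.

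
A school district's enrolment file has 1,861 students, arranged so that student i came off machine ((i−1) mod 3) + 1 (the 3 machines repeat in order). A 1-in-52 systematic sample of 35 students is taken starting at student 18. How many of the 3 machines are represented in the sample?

Consecutive selections differ by k = 52, so their machine numbers differ by 52 mod 3 = 1.
gcd(52, 3) = 1, so the sample visits 3/1 = 3 distinct residues mod 3.
Start 18 is machine 3; the machines hit are 1, 2, 3.

3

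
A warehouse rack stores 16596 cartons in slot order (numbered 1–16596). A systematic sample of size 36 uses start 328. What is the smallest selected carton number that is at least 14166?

14619

k = 16596/36 = 461
Steps past start: ⌈(14166 − 328)/461⌉ = ⌈13838/461⌉ = 31
Selected carton: 328 + 31×461 = 14619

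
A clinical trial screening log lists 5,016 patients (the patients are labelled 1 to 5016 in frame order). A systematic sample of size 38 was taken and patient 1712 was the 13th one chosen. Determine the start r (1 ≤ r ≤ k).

k = 5016/38 = 132
r = 1712 − (13−1)×132 = 1712 − 1584 = 128

128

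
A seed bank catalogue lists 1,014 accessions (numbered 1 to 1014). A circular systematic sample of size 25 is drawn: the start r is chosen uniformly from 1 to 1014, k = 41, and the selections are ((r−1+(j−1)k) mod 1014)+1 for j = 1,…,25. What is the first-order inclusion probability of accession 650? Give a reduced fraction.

25/1014

For each position j, as r ranges over 1…1014 the j-th selection hits every accession exactly once, so accession 650 is selected for exactly 25 of the 1014 starts.
Inclusion probability = 25/1014.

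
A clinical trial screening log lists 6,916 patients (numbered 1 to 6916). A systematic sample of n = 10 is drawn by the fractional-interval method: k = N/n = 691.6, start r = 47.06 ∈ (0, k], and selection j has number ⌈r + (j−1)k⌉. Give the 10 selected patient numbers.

j=1: r + 0k = 47.06 → ⌈·⌉ = 48
j=2: r + 1k = 738.66 → ⌈·⌉ = 739
j=3: r + 2k = 1430.26 → ⌈·⌉ = 1431
j=4: r + 3k = 2121.86 → ⌈·⌉ = 2122
j=5: r + 4k = 2813.46 → ⌈·⌉ = 2814
j=6: r + 5k = 3505.06 → ⌈·⌉ = 3506
j=7: r + 6k = 4196.66 → ⌈·⌉ = 4197
j=8: r + 7k = 4888.26 → ⌈·⌉ = 4889
j=9: r + 8k = 5579.86 → ⌈·⌉ = 5580
j=10: r + 9k = 6271.46 → ⌈·⌉ = 6272

48, 739, 1431, 2122, 2814, 3506, 4197, 4889, 5580, 6272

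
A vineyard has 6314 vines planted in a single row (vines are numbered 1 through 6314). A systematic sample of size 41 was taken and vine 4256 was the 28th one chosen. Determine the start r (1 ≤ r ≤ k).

98

k = 6314/41 = 154
r = 4256 − (28−1)×154 = 4256 − 4158 = 98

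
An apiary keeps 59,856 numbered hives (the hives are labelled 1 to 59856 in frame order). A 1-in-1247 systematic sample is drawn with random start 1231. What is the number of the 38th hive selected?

k = 1247
38th selection = r + (38−1)·k = 1231 + 37×1247 = 1231 + 46139 = 47370

47370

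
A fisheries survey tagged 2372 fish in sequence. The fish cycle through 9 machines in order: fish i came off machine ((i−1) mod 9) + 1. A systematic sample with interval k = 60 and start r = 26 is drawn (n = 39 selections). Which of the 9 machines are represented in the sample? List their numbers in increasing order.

2, 5, 8

Consecutive selections differ by k = 60, so their machine numbers differ by 60 mod 9 = 6.
gcd(60, 9) = 3, so the sample visits 9/3 = 3 distinct residues mod 9.
Start 26 is machine 8; the machines hit are 2, 5, 8.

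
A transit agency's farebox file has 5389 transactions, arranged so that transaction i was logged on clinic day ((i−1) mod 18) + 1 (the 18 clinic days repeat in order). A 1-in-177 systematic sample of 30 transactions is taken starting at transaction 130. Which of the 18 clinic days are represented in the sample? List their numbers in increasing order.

Consecutive selections differ by k = 177, so their clinic day numbers differ by 177 mod 18 = 15.
gcd(177, 18) = 3, so the sample visits 18/3 = 6 distinct residues mod 18.
Start 130 is clinic day 4; the clinic days hit are 1, 4, 7, 10, 13, 16.

1, 4, 7, 10, 13, 16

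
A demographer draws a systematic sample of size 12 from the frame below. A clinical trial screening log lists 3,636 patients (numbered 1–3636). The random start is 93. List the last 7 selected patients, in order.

1608, 1911, 2214, 2517, 2820, 3123, 3426

k = N/n = 3636/12 = 303
6th selection = 93 + 5×303 = 1608
7th: 1608 + 303 = 1911
8th: 1911 + 303 = 2214
9th: 2214 + 303 = 2517
10th: 2517 + 303 = 2820
11th: 2820 + 303 = 3123
12th: 3123 + 303 = 3426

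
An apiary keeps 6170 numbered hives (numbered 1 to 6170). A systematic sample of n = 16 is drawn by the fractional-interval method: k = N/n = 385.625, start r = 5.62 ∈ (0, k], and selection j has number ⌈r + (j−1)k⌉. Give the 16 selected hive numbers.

j=1: r + 0k = 5.62 → ⌈·⌉ = 6
j=2: r + 1k = 391.245 → ⌈·⌉ = 392
j=3: r + 2k = 776.87 → ⌈·⌉ = 777
j=4: r + 3k = 1162.495 → ⌈·⌉ = 1163
j=5: r + 4k = 1548.12 → ⌈·⌉ = 1549
j=6: r + 5k = 1933.745 → ⌈·⌉ = 1934
j=7: r + 6k = 2319.37 → ⌈·⌉ = 2320
j=8: r + 7k = 2704.995 → ⌈·⌉ = 2705
j=9: r + 8k = 3090.62 → ⌈·⌉ = 3091
j=10: r + 9k = 3476.245 → ⌈·⌉ = 3477
j=11: r + 10k = 3861.87 → ⌈·⌉ = 3862
j=12: r + 11k = 4247.495 → ⌈·⌉ = 4248
j=13: r + 12k = 4633.12 → ⌈·⌉ = 4634
j=14: r + 13k = 5018.745 → ⌈·⌉ = 5019
j=15: r + 14k = 5404.37 → ⌈·⌉ = 5405
j=16: r + 15k = 5789.995 → ⌈·⌉ = 5790

6, 392, 777, 1163, 1549, 1934, 2320, 2705, 3091, 3477, 3862, 4248, 4634, 5019, 5405, 5790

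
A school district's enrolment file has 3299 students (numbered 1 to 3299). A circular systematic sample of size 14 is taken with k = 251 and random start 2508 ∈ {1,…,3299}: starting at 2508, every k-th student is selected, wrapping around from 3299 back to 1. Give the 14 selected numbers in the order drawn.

Selection 1: 2508
Selection 2: 2508 + 251 = 2759
Selection 3: 2759 + 251 = 3010
Selection 4: 3010 + 251 = 3261
Selection 5: 3261 + 251 = 3512 → 3512 − 3299 = 213
Selection 6: 213 + 251 = 464
Selection 7: 464 + 251 = 715
Selection 8: 715 + 251 = 966
Selection 9: 966 + 251 = 1217
Selection 10: 1217 + 251 = 1468
Selection 11: 1468 + 251 = 1719
Selection 12: 1719 + 251 = 1970
Selection 13: 1970 + 251 = 2221
Selection 14: 2221 + 251 = 2472

2508, 2759, 3010, 3261, 213, 464, 715, 966, 1217, 1468, 1719, 1970, 2221, 2472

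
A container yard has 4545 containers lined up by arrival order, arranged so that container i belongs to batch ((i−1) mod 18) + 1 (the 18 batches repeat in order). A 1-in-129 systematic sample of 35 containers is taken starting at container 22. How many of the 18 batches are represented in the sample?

Consecutive selections differ by k = 129, so their batch numbers differ by 129 mod 18 = 3.
gcd(129, 18) = 3, so the sample visits 18/3 = 6 distinct residues mod 18.
Start 22 is batch 4; the batches hit are 1, 4, 7, 10, 13, 16.

6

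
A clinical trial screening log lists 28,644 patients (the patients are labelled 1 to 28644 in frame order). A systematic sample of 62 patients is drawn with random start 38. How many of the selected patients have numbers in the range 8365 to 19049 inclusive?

k = 28644/62 = 462
First selection ≥ 8365: 38 + ⌈(8365−38)/462⌉·462 = 38 + 19×462 = 8816
Last selection ≤ 19049: 38 + ⌊(19049−38)/462⌋·462 = 38 + 41×462 = 18980
Count = 41 − 19 + 1 = 23

23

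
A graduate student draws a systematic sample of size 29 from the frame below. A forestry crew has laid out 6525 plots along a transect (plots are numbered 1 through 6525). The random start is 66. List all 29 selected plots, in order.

k = N/n = 6525/29 = 225
plot 1: 66
plot 2: 66 + 225 = 291
plot 3: 291 + 225 = 516
plot 4: 516 + 225 = 741
plot 5: 741 + 225 = 966
plot 6: 966 + 225 = 1191
plot 7: 1191 + 225 = 1416
plot 8: 1416 + 225 = 1641
plot 9: 1641 + 225 = 1866
plot 10: 1866 + 225 = 2091
plot 11: 2091 + 225 = 2316
plot 12: 2316 + 225 = 2541
plot 13: 2541 + 225 = 2766
plot 14: 2766 + 225 = 2991
plot 15: 2991 + 225 = 3216
plot 16: 3216 + 225 = 3441
plot 17: 3441 + 225 = 3666
plot 18: 3666 + 225 = 3891
plot 19: 3891 + 225 = 4116
plot 20: 4116 + 225 = 4341
plot 21: 4341 + 225 = 4566
plot 22: 4566 + 225 = 4791
plot 23: 4791 + 225 = 5016
plot 24: 5016 + 225 = 5241
plot 25: 5241 + 225 = 5466
plot 26: 5466 + 225 = 5691
plot 27: 5691 + 225 = 5916
plot 28: 5916 + 225 = 6141
plot 29: 6141 + 225 = 6366

66, 291, 516, 741, 966, 1191, 1416, 1641, 1866, 2091, 2316, 2541, 2766, 2991, 3216, 3441, 3666, 3891, 4116, 4341, 4566, 4791, 5016, 5241, 5466, 5691, 5916, 6141, 6366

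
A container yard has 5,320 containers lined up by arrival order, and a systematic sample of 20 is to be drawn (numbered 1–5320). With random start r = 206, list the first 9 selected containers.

206, 472, 738, 1004, 1270, 1536, 1802, 2068, 2334

k = N/n = 5320/20 = 266
container 1: 206
container 2: 206 + 266 = 472
container 3: 472 + 266 = 738
container 4: 738 + 266 = 1004
container 5: 1004 + 266 = 1270
container 6: 1270 + 266 = 1536
container 7: 1536 + 266 = 1802
container 8: 1802 + 266 = 2068
container 9: 2068 + 266 = 2334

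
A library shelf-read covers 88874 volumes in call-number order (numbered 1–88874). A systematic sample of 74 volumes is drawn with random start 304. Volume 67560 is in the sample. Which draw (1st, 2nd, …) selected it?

k = 88874/74 = 1201
position = (67560 − 304)/1201 + 1 = 67256/1201 + 1 = 56 + 1 = 57

57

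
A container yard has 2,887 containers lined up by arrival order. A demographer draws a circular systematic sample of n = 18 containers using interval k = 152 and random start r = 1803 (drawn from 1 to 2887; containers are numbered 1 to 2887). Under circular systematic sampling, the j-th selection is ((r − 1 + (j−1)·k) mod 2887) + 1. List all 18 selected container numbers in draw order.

Selection 1: 1803
Selection 2: 1803 + 152 = 1955
Selection 3: 1955 + 152 = 2107
Selection 4: 2107 + 152 = 2259
Selection 5: 2259 + 152 = 2411
Selection 6: 2411 + 152 = 2563
Selection 7: 2563 + 152 = 2715
Selection 8: 2715 + 152 = 2867
Selection 9: 2867 + 152 = 3019 → 3019 − 2887 = 132
Selection 10: 132 + 152 = 284
Selection 11: 284 + 152 = 436
Selection 12: 436 + 152 = 588
Selection 13: 588 + 152 = 740
Selection 14: 740 + 152 = 892
Selection 15: 892 + 152 = 1044
Selection 16: 1044 + 152 = 1196
Selection 17: 1196 + 152 = 1348
Selection 18: 1348 + 152 = 1500

1803, 1955, 2107, 2259, 2411, 2563, 2715, 2867, 132, 284, 436, 588, 740, 892, 1044, 1196, 1348, 1500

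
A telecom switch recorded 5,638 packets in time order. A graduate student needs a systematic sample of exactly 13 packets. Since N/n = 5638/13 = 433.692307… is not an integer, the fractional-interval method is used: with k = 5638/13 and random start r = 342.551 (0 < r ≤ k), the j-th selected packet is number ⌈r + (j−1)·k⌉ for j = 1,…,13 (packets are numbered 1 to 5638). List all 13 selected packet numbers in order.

j=1: r + 0k = 342.551 → ⌈·⌉ = 343
j=2: r + 1k = 776.243307… → ⌈·⌉ = 777
j=3: r + 2k = 1209.935615… → ⌈·⌉ = 1210
j=4: r + 3k = 1643.627923… → ⌈·⌉ = 1644
j=5: r + 4k = 2077.320230… → ⌈·⌉ = 2078
j=6: r + 5k = 2511.012538… → ⌈·⌉ = 2512
j=7: r + 6k = 2944.704846… → ⌈·⌉ = 2945
j=8: r + 7k = 3378.397153… → ⌈·⌉ = 3379
j=9: r + 8k = 3812.089461… → ⌈·⌉ = 3813
j=10: r + 9k = 4245.781769… → ⌈·⌉ = 4246
j=11: r + 10k = 4679.474076… → ⌈·⌉ = 4680
j=12: r + 11k = 5113.166384… → ⌈·⌉ = 5114
j=13: r + 12k = 5546.858692… → ⌈·⌉ = 5547

343, 777, 1210, 1644, 2078, 2512, 2945, 3379, 3813, 4246, 4680, 5114, 5547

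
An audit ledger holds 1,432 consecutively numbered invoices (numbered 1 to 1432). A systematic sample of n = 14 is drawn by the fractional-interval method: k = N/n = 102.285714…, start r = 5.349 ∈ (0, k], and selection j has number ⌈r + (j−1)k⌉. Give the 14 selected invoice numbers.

6, 108, 210, 313, 415, 517, 620, 722, 824, 926, 1029, 1131, 1233, 1336

j=1: r + 0k = 5.349 → ⌈·⌉ = 6
j=2: r + 1k = 107.634714… → ⌈·⌉ = 108
j=3: r + 2k = 209.920428… → ⌈·⌉ = 210
j=4: r + 3k = 312.206142… → ⌈·⌉ = 313
j=5: r + 4k = 414.491857… → ⌈·⌉ = 415
j=6: r + 5k = 516.777571… → ⌈·⌉ = 517
j=7: r + 6k = 619.063285… → ⌈·⌉ = 620
j=8: r + 7k = 721.349 → ⌈·⌉ = 722
j=9: r + 8k = 823.634714… → ⌈·⌉ = 824
j=10: r + 9k = 925.920428… → ⌈·⌉ = 926
j=11: r + 10k = 1028.206142… → ⌈·⌉ = 1029
j=12: r + 11k = 1130.491857… → ⌈·⌉ = 1131
j=13: r + 12k = 1232.777571… → ⌈·⌉ = 1233
j=14: r + 13k = 1335.063285… → ⌈·⌉ = 1336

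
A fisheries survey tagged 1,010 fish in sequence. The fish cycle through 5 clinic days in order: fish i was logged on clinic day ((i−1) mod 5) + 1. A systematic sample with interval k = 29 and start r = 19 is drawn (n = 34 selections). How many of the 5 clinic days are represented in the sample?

Consecutive selections differ by k = 29, so their clinic day numbers differ by 29 mod 5 = 4.
gcd(29, 5) = 1, so the sample visits 5/1 = 5 distinct residues mod 5.
Start 19 is clinic day 4; the clinic days hit are 1, 2, 3, 4, 5.

5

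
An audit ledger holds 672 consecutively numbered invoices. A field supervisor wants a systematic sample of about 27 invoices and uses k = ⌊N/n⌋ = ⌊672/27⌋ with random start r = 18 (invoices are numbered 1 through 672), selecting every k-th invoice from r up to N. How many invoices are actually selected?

28

k = ⌊672/27⌋ = 24
Achieved size = ⌊(672 − 18)/24⌋ + 1 = ⌊654/24⌋ + 1 = 27 + 1 = 28
(last selection: 18 + 27×24 = 666 ≤ 672; next would be 690 > 672)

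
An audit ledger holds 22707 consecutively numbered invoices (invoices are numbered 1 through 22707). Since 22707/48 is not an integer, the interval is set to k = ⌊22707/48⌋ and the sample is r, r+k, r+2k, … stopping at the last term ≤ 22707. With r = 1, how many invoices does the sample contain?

49

k = ⌊22707/48⌋ = 473
Achieved size = ⌊(22707 − 1)/473⌋ + 1 = ⌊22706/473⌋ + 1 = 48 + 1 = 49
(last selection: 1 + 48×473 = 22705 ≤ 22707; next would be 23178 > 22707)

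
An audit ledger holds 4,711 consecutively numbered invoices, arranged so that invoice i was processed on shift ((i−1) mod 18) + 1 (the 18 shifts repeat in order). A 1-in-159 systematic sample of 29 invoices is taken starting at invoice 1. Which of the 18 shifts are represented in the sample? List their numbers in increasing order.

1, 4, 7, 10, 13, 16

Consecutive selections differ by k = 159, so their shift numbers differ by 159 mod 18 = 15.
gcd(159, 18) = 3, so the sample visits 18/3 = 6 distinct residues mod 18.
Start 1 is shift 1; the shifts hit are 1, 4, 7, 10, 13, 16.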